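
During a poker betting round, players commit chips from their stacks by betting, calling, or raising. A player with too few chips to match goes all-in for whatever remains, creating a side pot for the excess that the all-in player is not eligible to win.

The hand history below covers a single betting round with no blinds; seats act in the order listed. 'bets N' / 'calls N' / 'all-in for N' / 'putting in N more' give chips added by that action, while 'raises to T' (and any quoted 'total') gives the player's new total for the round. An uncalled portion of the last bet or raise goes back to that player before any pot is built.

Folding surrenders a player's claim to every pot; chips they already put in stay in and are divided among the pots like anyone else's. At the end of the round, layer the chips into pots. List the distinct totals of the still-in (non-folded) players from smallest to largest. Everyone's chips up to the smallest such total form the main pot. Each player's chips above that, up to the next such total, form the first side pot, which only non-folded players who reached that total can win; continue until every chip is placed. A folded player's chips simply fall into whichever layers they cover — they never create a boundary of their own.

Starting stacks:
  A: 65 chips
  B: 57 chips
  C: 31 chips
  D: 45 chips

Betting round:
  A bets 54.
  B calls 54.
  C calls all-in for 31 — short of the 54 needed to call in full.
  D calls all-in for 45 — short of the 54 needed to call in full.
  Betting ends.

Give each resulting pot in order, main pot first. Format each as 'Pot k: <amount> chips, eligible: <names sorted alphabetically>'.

Pot 1: 124 chips, eligible: A, B, C, D
Pot 2: 42 chips, eligible: A, B, D
Pot 3: 18 chips, eligible: A, B

Derivation:
Contributions: A=54, B=54, C=31, D=45
Pot levels (distinct totals of non-folded players): 31, 45, 54
Layer 1-31: 31 each from A, B, C, D = 31*4 = 124 chips; eligible A, B, C, D
Layer 32-45: 14 each from A, B, D = 14*3 = 42 chips; eligible A, B, D
Layer 46-54: 9 each from A, B = 9*2 = 18 chips; eligible A, B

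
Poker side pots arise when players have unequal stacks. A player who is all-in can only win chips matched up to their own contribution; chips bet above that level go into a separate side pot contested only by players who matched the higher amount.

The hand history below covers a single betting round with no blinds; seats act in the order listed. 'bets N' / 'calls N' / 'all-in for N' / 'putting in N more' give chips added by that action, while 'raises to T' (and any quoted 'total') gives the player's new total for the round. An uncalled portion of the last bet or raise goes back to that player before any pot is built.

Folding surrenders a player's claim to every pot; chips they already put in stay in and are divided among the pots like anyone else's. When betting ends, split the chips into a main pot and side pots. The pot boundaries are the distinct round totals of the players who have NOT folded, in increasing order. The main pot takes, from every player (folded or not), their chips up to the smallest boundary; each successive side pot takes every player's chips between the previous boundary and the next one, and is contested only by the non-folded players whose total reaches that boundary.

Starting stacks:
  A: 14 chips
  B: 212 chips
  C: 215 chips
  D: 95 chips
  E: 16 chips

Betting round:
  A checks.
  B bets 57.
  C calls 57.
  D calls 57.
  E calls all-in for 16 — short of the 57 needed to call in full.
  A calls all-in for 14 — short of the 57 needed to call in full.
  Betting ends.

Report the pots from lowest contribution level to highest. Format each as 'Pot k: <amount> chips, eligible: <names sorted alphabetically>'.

Contributions: A=14, B=57, C=57, D=57, E=16
Pot levels (distinct totals of non-folded players): 14, 16, 57
Layer 1-14: 14 each from A, B, C, D, E = 14*5 = 70 chips; eligible A, B, C, D, E
Layer 15-16: 2 each from B, C, D, E = 2*4 = 8 chips; eligible B, C, D, E
Layer 17-57: 41 each from B, C, D = 41*3 = 123 chips; eligible B, C, D

Pot 1: 70 chips, eligible: A, B, C, D, E
Pot 2: 8 chips, eligible: B, C, D, E
Pot 3: 123 chips, eligible: B, C, D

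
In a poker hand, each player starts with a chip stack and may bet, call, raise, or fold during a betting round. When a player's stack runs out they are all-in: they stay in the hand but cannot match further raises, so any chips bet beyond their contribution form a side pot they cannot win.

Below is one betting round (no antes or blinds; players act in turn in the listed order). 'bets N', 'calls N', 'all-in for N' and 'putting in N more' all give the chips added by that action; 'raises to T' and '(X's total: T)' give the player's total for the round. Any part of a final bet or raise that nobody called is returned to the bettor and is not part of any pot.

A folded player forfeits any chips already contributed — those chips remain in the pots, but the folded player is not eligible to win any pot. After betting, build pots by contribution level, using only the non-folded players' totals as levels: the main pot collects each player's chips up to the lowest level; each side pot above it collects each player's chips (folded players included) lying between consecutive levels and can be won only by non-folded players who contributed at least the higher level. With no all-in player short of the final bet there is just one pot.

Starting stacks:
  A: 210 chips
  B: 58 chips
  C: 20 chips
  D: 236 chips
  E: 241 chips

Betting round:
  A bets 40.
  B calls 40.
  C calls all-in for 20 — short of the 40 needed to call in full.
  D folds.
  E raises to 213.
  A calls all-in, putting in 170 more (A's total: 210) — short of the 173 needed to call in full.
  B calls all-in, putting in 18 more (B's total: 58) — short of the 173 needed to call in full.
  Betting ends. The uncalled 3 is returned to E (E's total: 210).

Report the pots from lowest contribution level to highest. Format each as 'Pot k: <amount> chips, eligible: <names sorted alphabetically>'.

Pot 1: 80 chips, eligible: A, B, C, E
Pot 2: 114 chips, eligible: A, B, E
Pot 3: 304 chips, eligible: A, E

Derivation:
Contributions (after 3 returned to E): A=210, B=58, C=20, E=210
Folded: D
Pot levels (distinct totals of non-folded players): 20, 58, 210
Layer 1-20: 20 each from A, B, C, E = 20*4 = 80 chips; eligible A, B, C, E
Layer 21-58: 38 each from A, B, E = 38*3 = 114 chips; eligible A, B, E
Layer 59-210: 152 each from A, E = 152*2 = 304 chips; eligible A, E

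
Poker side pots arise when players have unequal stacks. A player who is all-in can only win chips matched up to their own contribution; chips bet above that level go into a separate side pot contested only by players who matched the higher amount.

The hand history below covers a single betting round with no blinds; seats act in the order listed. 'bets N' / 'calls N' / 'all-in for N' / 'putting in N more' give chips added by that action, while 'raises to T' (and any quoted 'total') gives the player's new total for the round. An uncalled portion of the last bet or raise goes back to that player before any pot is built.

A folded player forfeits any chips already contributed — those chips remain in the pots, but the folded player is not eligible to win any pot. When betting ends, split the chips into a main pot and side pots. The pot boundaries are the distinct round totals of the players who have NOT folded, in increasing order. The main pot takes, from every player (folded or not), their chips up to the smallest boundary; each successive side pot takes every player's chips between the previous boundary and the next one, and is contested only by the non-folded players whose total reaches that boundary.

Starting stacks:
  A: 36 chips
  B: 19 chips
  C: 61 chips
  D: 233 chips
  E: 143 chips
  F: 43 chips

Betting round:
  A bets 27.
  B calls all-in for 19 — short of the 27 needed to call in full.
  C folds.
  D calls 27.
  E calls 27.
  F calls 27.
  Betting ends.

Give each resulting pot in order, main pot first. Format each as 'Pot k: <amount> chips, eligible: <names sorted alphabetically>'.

Contributions: A=27, B=19, D=27, E=27, F=27
Folded: C
Pot levels (distinct totals of non-folded players): 19, 27
Layer 1-19: 19 each from A, B, D, E, F = 19*5 = 95 chips; eligible A, B, D, E, F
Layer 20-27: 8 each from A, D, E, F = 8*4 = 32 chips; eligible A, D, E, F

Pot 1: 95 chips, eligible: A, B, D, E, F
Pot 2: 32 chips, eligible: A, D, E, F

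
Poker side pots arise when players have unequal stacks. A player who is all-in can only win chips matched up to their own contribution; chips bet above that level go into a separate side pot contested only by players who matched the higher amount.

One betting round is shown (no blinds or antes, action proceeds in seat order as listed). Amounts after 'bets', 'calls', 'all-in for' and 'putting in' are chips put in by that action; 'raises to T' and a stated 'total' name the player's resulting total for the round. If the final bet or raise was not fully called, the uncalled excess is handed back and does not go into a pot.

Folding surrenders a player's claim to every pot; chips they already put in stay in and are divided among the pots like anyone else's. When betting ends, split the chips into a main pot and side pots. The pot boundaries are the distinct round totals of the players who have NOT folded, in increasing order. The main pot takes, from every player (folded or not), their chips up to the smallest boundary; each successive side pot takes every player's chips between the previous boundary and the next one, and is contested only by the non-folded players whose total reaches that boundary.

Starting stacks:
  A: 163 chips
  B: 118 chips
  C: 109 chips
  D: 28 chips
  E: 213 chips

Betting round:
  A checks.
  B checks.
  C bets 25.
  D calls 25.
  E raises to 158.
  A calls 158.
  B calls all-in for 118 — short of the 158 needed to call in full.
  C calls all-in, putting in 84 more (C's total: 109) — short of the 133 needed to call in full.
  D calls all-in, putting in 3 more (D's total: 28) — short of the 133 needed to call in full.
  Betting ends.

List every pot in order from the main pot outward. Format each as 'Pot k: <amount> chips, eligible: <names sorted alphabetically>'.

Contributions: A=158, B=118, C=109, D=28, E=158
Pot levels (distinct totals of non-folded players): 28, 109, 118, 158
Layer 1-28: 28 each from A, B, C, D, E = 28*5 = 140 chips; eligible A, B, C, D, E
Layer 29-109: 81 each from A, B, C, E = 81*4 = 324 chips; eligible A, B, C, E
Layer 110-118: 9 each from A, B, E = 9*3 = 27 chips; eligible A, B, E
Layer 119-158: 40 each from A, E = 40*2 = 80 chips; eligible A, E

Pot 1: 140 chips, eligible: A, B, C, D, E
Pot 2: 324 chips, eligible: A, B, C, E
Pot 3: 27 chips, eligible: A, B, E
Pot 4: 80 chips, eligible: A, E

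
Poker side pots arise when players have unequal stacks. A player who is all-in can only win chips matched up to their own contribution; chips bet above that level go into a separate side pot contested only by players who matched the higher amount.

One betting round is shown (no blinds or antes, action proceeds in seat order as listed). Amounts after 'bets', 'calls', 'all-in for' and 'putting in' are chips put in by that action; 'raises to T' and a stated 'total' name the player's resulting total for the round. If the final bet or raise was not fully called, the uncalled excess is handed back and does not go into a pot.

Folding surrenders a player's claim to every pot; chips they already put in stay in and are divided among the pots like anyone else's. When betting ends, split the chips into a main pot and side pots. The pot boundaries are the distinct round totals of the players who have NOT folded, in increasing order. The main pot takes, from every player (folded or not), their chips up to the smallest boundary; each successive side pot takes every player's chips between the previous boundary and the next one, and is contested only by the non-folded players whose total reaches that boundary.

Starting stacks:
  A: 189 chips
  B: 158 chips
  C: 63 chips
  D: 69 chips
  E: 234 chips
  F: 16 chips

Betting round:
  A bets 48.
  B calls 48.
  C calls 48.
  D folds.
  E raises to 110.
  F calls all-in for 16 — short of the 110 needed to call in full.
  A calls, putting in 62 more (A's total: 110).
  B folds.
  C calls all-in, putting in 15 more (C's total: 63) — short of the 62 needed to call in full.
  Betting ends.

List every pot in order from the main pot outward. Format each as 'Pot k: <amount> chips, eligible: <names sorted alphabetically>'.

Contributions: A=110, B=48, C=63, E=110, F=16
Folded: B, D
Pot levels (distinct totals of non-folded players): 16, 63, 110
Layer 1-16: 16 each from A, B, C, E, F = 16*5 = 80 chips; eligible A, C, E, F
Layer 17-63: A 47 + B 32 + C 47 + E 47 = 173 chips; eligible A, C, E
Layer 64-110: 47 each from A, E = 47*2 = 94 chips; eligible A, E

Pot 1: 80 chips, eligible: A, C, E, F
Pot 2: 173 chips, eligible: A, C, E
Pot 3: 94 chips, eligible: A, E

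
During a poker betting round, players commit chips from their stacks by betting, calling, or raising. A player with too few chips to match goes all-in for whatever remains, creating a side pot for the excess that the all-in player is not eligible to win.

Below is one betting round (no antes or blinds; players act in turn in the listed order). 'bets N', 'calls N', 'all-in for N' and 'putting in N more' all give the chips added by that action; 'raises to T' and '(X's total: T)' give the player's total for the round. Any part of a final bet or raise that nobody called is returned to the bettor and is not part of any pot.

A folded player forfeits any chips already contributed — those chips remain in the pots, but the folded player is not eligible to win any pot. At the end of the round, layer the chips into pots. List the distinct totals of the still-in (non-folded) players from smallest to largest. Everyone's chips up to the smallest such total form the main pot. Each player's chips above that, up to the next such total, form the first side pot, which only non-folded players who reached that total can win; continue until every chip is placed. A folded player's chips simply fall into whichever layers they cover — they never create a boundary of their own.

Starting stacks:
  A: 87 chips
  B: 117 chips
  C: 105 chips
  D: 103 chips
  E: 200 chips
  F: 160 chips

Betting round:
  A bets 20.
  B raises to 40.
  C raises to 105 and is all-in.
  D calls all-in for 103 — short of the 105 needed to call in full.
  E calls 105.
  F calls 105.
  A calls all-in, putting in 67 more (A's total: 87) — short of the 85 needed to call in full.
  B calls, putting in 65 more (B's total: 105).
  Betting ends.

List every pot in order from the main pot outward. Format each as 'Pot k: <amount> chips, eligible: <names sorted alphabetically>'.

Pot 1: 522 chips, eligible: A, B, C, D, E, F
Pot 2: 80 chips, eligible: B, C, D, E, F
Pot 3: 8 chips, eligible: B, C, E, F

Derivation:
Contributions: A=87, B=105, C=105, D=103, E=105, F=105
Pot levels (distinct totals of non-folded players): 87, 103, 105
Layer 1-87: 87 each from A, B, C, D, E, F = 87*6 = 522 chips; eligible A, B, C, D, E, F
Layer 88-103: 16 each from B, C, D, E, F = 16*5 = 80 chips; eligible B, C, D, E, F
Layer 104-105: 2 each from B, C, E, F = 2*4 = 8 chips; eligible B, C, E, F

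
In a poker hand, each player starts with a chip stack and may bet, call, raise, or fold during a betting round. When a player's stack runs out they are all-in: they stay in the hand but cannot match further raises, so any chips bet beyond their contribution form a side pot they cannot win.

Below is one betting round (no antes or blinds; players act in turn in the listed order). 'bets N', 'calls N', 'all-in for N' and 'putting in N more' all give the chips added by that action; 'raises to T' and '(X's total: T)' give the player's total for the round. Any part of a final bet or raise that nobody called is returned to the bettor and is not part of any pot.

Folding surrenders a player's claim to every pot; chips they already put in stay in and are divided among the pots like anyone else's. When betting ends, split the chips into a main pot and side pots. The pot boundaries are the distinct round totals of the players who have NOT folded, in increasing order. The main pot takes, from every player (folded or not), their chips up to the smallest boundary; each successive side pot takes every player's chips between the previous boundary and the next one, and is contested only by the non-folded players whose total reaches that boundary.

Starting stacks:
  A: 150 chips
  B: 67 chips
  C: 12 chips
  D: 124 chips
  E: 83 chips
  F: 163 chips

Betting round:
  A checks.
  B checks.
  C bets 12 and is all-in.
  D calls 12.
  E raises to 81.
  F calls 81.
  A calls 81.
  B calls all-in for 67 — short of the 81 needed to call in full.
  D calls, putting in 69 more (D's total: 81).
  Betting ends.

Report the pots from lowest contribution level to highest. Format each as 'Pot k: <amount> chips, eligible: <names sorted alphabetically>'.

Contributions: A=81, B=67, C=12, D=81, E=81, F=81
Pot levels (distinct totals of non-folded players): 12, 67, 81
Layer 1-12: 12 each from A, B, C, D, E, F = 12*6 = 72 chips; eligible A, B, C, D, E, F
Layer 13-67: 55 each from A, B, D, E, F = 55*5 = 275 chips; eligible A, B, D, E, F
Layer 68-81: 14 each from A, D, E, F = 14*4 = 56 chips; eligible A, D, E, F

Pot 1: 72 chips, eligible: A, B, C, D, E, F
Pot 2: 275 chips, eligible: A, B, D, E, F
Pot 3: 56 chips, eligible: A, D, E, F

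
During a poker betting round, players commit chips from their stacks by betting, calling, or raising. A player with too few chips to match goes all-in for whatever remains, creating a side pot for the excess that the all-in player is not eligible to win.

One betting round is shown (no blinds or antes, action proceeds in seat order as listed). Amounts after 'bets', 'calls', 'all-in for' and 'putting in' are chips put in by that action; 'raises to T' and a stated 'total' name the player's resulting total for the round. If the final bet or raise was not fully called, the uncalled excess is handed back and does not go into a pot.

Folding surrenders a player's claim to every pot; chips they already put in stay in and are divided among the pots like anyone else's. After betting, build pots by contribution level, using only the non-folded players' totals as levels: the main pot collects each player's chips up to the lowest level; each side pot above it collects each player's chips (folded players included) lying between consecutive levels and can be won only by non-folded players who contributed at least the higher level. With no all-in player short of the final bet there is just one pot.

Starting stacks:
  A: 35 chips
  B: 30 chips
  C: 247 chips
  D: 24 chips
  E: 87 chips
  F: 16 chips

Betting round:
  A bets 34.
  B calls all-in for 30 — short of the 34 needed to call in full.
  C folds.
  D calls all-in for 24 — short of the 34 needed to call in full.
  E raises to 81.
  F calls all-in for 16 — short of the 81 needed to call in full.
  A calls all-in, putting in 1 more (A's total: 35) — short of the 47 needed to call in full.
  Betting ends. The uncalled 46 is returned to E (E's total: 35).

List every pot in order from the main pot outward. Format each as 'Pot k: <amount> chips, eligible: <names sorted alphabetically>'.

Contributions (after 46 returned to E): A=35, B=30, D=24, E=35, F=16
Folded: C
Pot levels (distinct totals of non-folded players): 16, 24, 30, 35
Layer 1-16: 16 each from A, B, D, E, F = 16*5 = 80 chips; eligible A, B, D, E, F
Layer 17-24: 8 each from A, B, D, E = 8*4 = 32 chips; eligible A, B, D, E
Layer 25-30: 6 each from A, B, E = 6*3 = 18 chips; eligible A, B, E
Layer 31-35: 5 each from A, E = 5*2 = 10 chips; eligible A, E

Pot 1: 80 chips, eligible: A, B, D, E, F
Pot 2: 32 chips, eligible: A, B, D, E
Pot 3: 18 chips, eligible: A, B, E
Pot 4: 10 chips, eligible: A, E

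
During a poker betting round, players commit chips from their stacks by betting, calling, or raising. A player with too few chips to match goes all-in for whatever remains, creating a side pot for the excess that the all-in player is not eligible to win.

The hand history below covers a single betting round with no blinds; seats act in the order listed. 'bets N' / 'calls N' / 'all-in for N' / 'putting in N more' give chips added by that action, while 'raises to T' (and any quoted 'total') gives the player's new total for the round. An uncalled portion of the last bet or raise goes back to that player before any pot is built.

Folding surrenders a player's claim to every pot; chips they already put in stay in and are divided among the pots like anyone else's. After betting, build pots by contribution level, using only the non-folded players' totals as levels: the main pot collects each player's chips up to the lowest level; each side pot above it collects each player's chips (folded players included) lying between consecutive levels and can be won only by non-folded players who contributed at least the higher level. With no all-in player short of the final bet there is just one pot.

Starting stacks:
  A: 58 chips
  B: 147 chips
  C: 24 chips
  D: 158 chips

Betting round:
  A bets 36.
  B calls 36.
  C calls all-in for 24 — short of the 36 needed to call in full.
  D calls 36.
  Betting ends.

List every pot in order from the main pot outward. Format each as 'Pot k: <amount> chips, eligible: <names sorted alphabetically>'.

Pot 1: 96 chips, eligible: A, B, C, D
Pot 2: 36 chips, eligible: A, B, D

Derivation:
Contributions: A=36, B=36, C=24, D=36
Pot levels (distinct totals of non-folded players): 24, 36
Layer 1-24: 24 each from A, B, C, D = 24*4 = 96 chips; eligible A, B, C, D
Layer 25-36: 12 each from A, B, D = 12*3 = 36 chips; eligible A, B, D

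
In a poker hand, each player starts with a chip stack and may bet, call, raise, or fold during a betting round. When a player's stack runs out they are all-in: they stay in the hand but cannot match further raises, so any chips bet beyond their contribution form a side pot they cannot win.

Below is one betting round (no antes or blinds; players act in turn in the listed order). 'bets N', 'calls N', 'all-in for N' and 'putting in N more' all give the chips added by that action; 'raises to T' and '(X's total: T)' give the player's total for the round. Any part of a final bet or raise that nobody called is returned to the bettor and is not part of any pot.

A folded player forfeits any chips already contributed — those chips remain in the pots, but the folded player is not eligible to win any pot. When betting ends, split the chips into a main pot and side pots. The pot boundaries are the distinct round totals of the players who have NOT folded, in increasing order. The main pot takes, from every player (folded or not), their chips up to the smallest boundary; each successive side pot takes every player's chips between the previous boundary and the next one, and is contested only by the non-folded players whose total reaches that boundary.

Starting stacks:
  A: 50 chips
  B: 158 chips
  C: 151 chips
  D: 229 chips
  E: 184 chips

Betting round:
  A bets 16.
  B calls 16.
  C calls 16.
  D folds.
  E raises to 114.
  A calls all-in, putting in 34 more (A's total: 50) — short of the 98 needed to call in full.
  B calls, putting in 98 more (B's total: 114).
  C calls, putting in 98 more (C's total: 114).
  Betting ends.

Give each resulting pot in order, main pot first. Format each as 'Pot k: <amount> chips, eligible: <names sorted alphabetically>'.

Pot 1: 200 chips, eligible: A, B, C, E
Pot 2: 192 chips, eligible: B, C, E

Derivation:
Contributions: A=50, B=114, C=114, E=114
Folded: D
Pot levels (distinct totals of non-folded players): 50, 114
Layer 1-50: 50 each from A, B, C, E = 50*4 = 200 chips; eligible A, B, C, E
Layer 51-114: 64 each from B, C, E = 64*3 = 192 chips; eligible B, C, E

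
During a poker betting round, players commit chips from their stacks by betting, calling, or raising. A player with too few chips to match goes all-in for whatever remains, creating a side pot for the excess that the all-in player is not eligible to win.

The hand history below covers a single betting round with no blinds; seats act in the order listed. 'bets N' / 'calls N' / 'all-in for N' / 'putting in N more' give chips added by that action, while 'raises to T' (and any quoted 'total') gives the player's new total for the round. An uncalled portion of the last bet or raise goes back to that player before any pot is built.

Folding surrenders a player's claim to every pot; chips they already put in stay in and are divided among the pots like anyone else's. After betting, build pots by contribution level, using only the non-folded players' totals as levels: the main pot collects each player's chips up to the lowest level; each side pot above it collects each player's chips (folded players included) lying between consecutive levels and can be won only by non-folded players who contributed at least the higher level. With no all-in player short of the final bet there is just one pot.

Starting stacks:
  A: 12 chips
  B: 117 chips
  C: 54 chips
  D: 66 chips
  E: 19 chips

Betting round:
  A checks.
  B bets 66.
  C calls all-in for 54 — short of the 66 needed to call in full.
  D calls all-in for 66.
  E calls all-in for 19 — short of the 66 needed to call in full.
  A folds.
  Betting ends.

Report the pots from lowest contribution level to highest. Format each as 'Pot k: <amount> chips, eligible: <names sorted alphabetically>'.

Pot 1: 76 chips, eligible: B, C, D, E
Pot 2: 105 chips, eligible: B, C, D
Pot 3: 24 chips, eligible: B, D

Derivation:
Contributions: B=66, C=54, D=66, E=19
Folded: A
Pot levels (distinct totals of non-folded players): 19, 54, 66
Layer 1-19: 19 each from B, C, D, E = 19*4 = 76 chips; eligible B, C, D, E
Layer 20-54: 35 each from B, C, D = 35*3 = 105 chips; eligible B, C, D
Layer 55-66: 12 each from B, D = 12*2 = 24 chips; eligible B, D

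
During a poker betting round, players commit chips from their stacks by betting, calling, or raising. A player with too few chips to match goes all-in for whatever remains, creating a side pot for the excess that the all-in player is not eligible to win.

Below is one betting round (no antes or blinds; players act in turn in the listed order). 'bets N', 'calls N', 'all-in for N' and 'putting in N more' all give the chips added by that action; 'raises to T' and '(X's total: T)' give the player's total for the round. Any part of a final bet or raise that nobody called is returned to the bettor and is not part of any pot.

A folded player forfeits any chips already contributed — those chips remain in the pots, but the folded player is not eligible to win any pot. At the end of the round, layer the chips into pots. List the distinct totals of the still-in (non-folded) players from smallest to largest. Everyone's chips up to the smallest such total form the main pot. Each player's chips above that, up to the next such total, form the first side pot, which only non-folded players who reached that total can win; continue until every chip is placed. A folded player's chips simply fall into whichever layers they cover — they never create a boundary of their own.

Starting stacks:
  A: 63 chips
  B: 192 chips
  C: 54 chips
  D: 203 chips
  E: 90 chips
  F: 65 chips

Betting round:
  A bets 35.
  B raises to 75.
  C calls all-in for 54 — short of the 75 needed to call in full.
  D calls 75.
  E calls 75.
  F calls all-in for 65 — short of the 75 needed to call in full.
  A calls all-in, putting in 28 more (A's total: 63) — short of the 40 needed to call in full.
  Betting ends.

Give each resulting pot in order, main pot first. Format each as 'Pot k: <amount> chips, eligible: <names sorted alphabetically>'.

Contributions: A=63, B=75, C=54, D=75, E=75, F=65
Pot levels (distinct totals of non-folded players): 54, 63, 65, 75
Layer 1-54: 54 each from A, B, C, D, E, F = 54*6 = 324 chips; eligible A, B, C, D, E, F
Layer 55-63: 9 each from A, B, D, E, F = 9*5 = 45 chips; eligible A, B, D, E, F
Layer 64-65: 2 each from B, D, E, F = 2*4 = 8 chips; eligible B, D, E, F
Layer 66-75: 10 each from B, D, E = 10*3 = 30 chips; eligible B, D, E

Pot 1: 324 chips, eligible: A, B, C, D, E, F
Pot 2: 45 chips, eligible: A, B, D, E, F
Pot 3: 8 chips, eligible: B, D, E, F
Pot 4: 30 chips, eligible: B, D, E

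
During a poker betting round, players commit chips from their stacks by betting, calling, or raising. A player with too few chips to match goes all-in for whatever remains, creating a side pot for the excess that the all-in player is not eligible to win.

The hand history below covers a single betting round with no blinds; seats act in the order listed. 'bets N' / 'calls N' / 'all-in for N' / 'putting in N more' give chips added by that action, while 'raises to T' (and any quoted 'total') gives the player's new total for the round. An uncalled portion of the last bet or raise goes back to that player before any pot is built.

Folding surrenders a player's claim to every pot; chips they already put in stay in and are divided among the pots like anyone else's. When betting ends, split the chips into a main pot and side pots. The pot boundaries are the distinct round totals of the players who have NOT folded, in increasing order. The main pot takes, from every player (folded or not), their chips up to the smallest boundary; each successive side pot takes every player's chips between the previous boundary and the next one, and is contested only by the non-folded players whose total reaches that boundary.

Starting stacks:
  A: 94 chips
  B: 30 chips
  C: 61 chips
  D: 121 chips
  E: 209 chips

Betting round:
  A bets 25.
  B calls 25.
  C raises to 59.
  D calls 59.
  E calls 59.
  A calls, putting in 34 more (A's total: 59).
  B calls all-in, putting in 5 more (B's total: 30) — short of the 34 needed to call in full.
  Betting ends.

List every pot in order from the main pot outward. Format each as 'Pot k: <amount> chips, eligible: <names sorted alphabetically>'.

Contributions: A=59, B=30, C=59, D=59, E=59
Pot levels (distinct totals of non-folded players): 30, 59
Layer 1-30: 30 each from A, B, C, D, E = 30*5 = 150 chips; eligible A, B, C, D, E
Layer 31-59: 29 each from A, C, D, E = 29*4 = 116 chips; eligible A, C, D, E

Pot 1: 150 chips, eligible: A, B, C, D, E
Pot 2: 116 chips, eligible: A, C, D, E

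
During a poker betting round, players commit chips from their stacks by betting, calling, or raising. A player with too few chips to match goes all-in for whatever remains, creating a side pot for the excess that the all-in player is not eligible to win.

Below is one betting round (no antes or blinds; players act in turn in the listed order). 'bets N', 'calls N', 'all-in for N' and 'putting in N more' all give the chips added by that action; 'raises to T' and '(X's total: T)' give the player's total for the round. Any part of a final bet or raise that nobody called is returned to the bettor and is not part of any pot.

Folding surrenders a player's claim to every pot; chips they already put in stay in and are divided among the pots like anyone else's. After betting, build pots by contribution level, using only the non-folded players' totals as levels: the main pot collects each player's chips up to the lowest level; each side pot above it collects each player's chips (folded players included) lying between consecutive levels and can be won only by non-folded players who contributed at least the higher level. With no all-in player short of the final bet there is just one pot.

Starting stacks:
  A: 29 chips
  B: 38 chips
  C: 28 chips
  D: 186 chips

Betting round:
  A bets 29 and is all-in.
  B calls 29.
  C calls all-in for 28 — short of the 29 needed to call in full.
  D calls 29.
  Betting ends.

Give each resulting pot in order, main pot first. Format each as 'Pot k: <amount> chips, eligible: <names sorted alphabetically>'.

Contributions: A=29, B=29, C=28, D=29
Pot levels (distinct totals of non-folded players): 28, 29
Layer 1-28: 28 each from A, B, C, D = 28*4 = 112 chips; eligible A, B, C, D
Layer 29-29: 1 each from A, B, D = 1*3 = 3 chips; eligible A, B, D

Pot 1: 112 chips, eligible: A, B, C, D
Pot 2: 3 chips, eligible: A, B, D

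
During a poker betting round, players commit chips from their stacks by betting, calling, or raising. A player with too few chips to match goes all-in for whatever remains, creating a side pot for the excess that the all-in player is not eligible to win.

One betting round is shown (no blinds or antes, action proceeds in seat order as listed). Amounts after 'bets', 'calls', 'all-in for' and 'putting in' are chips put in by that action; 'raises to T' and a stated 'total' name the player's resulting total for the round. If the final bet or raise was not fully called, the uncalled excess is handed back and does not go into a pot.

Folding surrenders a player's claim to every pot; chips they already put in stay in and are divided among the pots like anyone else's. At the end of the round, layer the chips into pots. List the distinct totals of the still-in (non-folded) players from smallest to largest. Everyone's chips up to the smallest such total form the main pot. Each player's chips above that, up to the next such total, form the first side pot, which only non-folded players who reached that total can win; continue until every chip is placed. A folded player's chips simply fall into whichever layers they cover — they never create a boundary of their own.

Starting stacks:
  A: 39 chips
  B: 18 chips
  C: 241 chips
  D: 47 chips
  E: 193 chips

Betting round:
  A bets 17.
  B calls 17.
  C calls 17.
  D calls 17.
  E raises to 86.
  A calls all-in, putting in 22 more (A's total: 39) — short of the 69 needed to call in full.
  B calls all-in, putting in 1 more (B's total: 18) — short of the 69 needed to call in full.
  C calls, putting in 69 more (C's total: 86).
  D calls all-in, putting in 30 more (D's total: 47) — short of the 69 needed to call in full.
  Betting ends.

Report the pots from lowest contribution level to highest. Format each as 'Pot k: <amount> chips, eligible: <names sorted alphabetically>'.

Pot 1: 90 chips, eligible: A, B, C, D, E
Pot 2: 84 chips, eligible: A, C, D, E
Pot 3: 24 chips, eligible: C, D, E
Pot 4: 78 chips, eligible: C, E

Derivation:
Contributions: A=39, B=18, C=86, D=47, E=86
Pot levels (distinct totals of non-folded players): 18, 39, 47, 86
Layer 1-18: 18 each from A, B, C, D, E = 18*5 = 90 chips; eligible A, B, C, D, E
Layer 19-39: 21 each from A, C, D, E = 21*4 = 84 chips; eligible A, C, D, E
Layer 40-47: 8 each from C, D, E = 8*3 = 24 chips; eligible C, D, E
Layer 48-86: 39 each from C, E = 39*2 = 78 chips; eligible C, E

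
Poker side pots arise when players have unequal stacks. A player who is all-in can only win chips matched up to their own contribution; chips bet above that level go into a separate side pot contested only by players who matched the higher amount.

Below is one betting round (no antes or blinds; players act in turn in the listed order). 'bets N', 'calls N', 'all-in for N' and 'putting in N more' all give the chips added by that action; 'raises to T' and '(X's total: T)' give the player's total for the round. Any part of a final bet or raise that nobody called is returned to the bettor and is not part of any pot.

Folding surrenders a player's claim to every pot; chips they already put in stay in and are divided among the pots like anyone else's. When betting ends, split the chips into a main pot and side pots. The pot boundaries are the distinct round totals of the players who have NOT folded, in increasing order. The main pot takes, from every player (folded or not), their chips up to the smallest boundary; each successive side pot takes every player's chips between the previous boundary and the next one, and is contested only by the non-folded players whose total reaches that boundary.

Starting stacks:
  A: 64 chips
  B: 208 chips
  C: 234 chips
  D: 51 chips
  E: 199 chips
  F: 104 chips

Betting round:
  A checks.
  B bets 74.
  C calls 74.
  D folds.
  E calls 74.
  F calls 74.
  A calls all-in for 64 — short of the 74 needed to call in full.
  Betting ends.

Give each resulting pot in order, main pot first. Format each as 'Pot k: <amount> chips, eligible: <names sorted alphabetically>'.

Contributions: A=64, B=74, C=74, E=74, F=74
Folded: D
Pot levels (distinct totals of non-folded players): 64, 74
Layer 1-64: 64 each from A, B, C, E, F = 64*5 = 320 chips; eligible A, B, C, E, F
Layer 65-74: 10 each from B, C, E, F = 10*4 = 40 chips; eligible B, C, E, F

Pot 1: 320 chips, eligible: A, B, C, E, F
Pot 2: 40 chips, eligible: B, C, E, F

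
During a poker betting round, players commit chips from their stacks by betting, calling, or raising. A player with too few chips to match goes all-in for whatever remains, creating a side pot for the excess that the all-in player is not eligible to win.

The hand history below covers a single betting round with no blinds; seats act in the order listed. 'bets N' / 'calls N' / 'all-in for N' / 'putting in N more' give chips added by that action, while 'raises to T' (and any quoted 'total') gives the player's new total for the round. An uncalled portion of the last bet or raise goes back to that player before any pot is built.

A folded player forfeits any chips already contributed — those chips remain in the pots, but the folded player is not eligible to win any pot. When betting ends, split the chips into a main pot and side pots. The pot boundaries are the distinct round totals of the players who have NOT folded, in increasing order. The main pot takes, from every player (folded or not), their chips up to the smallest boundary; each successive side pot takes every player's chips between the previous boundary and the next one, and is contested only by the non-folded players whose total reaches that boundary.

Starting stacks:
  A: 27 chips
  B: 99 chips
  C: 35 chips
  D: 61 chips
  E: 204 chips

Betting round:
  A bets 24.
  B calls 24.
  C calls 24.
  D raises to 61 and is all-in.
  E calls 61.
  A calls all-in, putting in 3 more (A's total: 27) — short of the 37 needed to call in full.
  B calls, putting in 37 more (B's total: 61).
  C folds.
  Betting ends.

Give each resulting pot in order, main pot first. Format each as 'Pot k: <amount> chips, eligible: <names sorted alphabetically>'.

Pot 1: 132 chips, eligible: A, B, D, E
Pot 2: 102 chips, eligible: B, D, E

Derivation:
Contributions: A=27, B=61, C=24, D=61, E=61
Folded: C
Pot levels (distinct totals of non-folded players): 27, 61
Layer 1-27: A 27 + B 27 + C 24 + D 27 + E 27 = 132 chips; eligible A, B, D, E
Layer 28-61: 34 each from B, D, E = 34*3 = 102 chips; eligible B, D, E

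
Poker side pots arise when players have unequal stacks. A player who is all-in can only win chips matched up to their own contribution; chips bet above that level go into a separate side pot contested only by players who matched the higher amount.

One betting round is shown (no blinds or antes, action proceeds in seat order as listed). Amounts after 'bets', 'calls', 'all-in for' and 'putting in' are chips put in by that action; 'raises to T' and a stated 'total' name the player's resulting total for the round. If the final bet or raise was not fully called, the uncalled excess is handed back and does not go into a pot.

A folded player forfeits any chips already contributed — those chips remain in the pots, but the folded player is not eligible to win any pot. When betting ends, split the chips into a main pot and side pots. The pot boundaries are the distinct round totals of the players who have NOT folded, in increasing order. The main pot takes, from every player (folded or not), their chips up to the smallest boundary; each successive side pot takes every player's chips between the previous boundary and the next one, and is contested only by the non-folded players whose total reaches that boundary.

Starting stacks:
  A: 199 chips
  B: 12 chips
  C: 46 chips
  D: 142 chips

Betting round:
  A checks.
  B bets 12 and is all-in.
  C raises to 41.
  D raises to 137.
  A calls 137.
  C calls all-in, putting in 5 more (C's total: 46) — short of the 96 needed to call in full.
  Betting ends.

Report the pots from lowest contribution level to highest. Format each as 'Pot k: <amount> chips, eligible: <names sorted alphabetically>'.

Pot 1: 48 chips, eligible: A, B, C, D
Pot 2: 102 chips, eligible: A, C, D
Pot 3: 182 chips, eligible: A, D

Derivation:
Contributions: A=137, B=12, C=46, D=137
Pot levels (distinct totals of non-folded players): 12, 46, 137
Layer 1-12: 12 each from A, B, C, D = 12*4 = 48 chips; eligible A, B, C, D
Layer 13-46: 34 each from A, C, D = 34*3 = 102 chips; eligible A, C, D
Layer 47-137: 91 each from A, D = 91*2 = 182 chips; eligible A, D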